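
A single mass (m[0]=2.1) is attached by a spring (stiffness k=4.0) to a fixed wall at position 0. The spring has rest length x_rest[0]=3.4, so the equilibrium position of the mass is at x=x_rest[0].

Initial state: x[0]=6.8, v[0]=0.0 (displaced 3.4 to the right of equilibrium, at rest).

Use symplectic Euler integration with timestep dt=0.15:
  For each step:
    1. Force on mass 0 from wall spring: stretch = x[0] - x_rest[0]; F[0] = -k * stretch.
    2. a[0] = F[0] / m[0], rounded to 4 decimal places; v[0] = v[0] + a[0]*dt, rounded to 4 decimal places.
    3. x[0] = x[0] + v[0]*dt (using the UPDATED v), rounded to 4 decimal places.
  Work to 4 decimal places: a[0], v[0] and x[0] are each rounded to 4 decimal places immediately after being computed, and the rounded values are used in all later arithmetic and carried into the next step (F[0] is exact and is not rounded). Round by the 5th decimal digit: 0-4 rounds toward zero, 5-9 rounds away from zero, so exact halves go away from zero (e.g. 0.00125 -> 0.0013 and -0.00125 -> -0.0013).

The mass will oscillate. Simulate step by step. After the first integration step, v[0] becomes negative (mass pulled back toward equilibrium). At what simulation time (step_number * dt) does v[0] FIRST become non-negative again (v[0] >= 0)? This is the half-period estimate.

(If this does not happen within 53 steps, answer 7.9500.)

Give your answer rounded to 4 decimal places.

Answer: 2.4000

Derivation:
Step 0: x=[6.8000] v=[0.0000]
Step 1: x=[6.6543] v=[-0.9714]
Step 2: x=[6.3691] v=[-1.9012]
Step 3: x=[5.9567] v=[-2.7495]
Step 4: x=[5.4347] v=[-3.4800]
Step 5: x=[4.8255] v=[-4.0613]
Step 6: x=[4.1552] v=[-4.4686]
Step 7: x=[3.4525] v=[-4.6844]
Step 8: x=[2.7476] v=[-4.6994]
Step 9: x=[2.0707] v=[-4.5130]
Step 10: x=[1.4507] v=[-4.1332]
Step 11: x=[0.9143] v=[-3.5763]
Step 12: x=[0.4844] v=[-2.8661]
Step 13: x=[0.1794] v=[-2.0331]
Step 14: x=[0.0125] v=[-1.1129]
Step 15: x=[-0.0093] v=[-0.1450]
Step 16: x=[0.1151] v=[0.8291]
First v>=0 after going negative at step 16, time=2.4000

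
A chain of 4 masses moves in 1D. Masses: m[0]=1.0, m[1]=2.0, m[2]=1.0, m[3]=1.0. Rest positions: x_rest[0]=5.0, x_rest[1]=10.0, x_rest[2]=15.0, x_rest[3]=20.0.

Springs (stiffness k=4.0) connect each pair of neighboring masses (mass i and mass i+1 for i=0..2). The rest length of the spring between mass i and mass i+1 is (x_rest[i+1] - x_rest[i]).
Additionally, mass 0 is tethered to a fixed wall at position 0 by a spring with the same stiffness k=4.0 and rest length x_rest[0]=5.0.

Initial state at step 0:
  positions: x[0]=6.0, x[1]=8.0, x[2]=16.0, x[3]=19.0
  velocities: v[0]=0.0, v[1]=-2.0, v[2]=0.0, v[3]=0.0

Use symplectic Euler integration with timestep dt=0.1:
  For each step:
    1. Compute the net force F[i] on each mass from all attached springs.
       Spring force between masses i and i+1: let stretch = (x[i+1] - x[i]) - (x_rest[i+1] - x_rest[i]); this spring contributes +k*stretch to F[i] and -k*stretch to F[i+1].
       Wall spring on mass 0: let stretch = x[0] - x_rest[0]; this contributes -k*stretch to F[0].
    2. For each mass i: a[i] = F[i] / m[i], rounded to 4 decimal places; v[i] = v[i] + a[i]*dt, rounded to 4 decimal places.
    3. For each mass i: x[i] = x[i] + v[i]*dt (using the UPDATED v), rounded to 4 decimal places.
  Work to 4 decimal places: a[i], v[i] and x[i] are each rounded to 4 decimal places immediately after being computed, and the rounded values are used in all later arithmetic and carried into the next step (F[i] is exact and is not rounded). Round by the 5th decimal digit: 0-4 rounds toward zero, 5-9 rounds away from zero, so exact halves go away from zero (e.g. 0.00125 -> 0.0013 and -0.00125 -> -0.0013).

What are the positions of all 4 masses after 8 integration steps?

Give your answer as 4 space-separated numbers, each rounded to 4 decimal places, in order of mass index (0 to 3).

Step 0: x=[6.0000 8.0000 16.0000 19.0000] v=[0.0000 -2.0000 0.0000 0.0000]
Step 1: x=[5.8400 7.9200 15.8000 19.0800] v=[-1.6000 -0.8000 -2.0000 0.8000]
Step 2: x=[5.5296 7.9560 15.4160 19.2288] v=[-3.1040 0.3600 -3.8400 1.4880]
Step 3: x=[5.0951 8.0927 14.8861 19.4251] v=[-4.3453 1.3667 -5.2989 1.9629]
Step 4: x=[4.5767 8.3053 14.2660 19.6398] v=[-5.1843 2.1259 -6.2007 2.1473]
Step 5: x=[4.0244 8.5625 13.6225 19.8396] v=[-5.5235 2.5723 -6.4355 1.9978]
Step 6: x=[3.4926 8.8302 13.0252 19.9907] v=[-5.3180 2.6767 -5.9727 1.5110]
Step 7: x=[3.0346 9.0750 12.5388 20.0632] v=[-4.5800 2.4482 -4.8645 0.7248]
Step 8: x=[2.6968 9.2683 12.2148 20.0347] v=[-3.3777 1.9329 -3.2403 -0.2850]

Answer: 2.6968 9.2683 12.2148 20.0347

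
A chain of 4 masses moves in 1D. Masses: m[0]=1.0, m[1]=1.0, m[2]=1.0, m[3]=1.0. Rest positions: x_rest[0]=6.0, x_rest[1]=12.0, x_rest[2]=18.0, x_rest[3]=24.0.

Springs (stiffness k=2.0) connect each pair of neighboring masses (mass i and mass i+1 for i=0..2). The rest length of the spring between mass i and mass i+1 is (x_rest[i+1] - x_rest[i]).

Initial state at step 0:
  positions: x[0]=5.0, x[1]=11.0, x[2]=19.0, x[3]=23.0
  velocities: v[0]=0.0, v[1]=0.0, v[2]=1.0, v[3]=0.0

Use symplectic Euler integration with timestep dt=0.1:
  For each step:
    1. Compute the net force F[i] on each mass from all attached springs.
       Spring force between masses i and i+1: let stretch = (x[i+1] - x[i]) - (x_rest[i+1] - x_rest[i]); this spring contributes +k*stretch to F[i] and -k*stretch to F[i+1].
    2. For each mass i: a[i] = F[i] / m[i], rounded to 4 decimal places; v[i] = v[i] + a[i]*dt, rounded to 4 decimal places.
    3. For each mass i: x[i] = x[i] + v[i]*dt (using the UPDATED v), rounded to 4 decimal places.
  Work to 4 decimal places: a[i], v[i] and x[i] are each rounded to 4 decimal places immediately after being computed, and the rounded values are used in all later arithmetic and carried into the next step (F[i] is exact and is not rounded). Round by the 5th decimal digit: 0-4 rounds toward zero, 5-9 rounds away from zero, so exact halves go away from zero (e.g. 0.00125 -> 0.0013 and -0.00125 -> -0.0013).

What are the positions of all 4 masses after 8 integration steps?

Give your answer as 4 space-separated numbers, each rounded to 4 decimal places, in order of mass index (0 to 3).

Step 0: x=[5.0000 11.0000 19.0000 23.0000] v=[0.0000 0.0000 1.0000 0.0000]
Step 1: x=[5.0000 11.0400 19.0200 23.0400] v=[0.0000 0.4000 0.2000 0.4000]
Step 2: x=[5.0008 11.1188 18.9608 23.1196] v=[0.0080 0.7880 -0.5920 0.7960]
Step 3: x=[5.0040 11.2321 18.8279 23.2360] v=[0.0316 1.1328 -1.3286 1.1642]
Step 4: x=[5.0117 11.3727 18.6313 23.3843] v=[0.0772 1.4063 -1.9661 1.4826]
Step 5: x=[5.0266 11.5313 18.3846 23.5575] v=[0.1494 1.5858 -2.4672 1.7320]
Step 6: x=[5.0516 11.6969 18.1043 23.7472] v=[0.2503 1.6555 -2.8033 1.8974]
Step 7: x=[5.0895 11.8577 17.8087 23.9441] v=[0.3794 1.6079 -2.9562 1.9688]
Step 8: x=[5.1428 12.0022 17.5168 24.1383] v=[0.5330 1.4445 -2.9193 1.9417]

Answer: 5.1428 12.0022 17.5168 24.1383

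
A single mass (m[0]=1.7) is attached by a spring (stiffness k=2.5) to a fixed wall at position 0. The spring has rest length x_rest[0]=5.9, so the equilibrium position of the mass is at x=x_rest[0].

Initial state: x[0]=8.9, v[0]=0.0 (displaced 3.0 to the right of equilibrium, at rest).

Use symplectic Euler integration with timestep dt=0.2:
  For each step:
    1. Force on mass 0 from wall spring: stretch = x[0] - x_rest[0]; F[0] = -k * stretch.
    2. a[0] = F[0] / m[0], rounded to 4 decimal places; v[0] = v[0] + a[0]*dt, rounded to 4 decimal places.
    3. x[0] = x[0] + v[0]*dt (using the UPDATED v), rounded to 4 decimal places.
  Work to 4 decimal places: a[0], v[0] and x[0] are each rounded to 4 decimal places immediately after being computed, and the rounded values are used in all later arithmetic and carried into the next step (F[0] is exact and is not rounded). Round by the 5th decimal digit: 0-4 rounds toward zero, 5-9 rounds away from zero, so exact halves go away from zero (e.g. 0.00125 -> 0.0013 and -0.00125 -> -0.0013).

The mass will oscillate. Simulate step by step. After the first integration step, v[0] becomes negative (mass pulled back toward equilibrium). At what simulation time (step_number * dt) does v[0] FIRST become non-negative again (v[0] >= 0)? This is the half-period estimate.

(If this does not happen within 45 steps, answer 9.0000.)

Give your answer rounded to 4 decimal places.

Answer: 2.6000

Derivation:
Step 0: x=[8.9000] v=[0.0000]
Step 1: x=[8.7235] v=[-0.8824]
Step 2: x=[8.3809] v=[-1.7128]
Step 3: x=[7.8924] v=[-2.4425]
Step 4: x=[7.2867] v=[-3.0285]
Step 5: x=[6.5994] v=[-3.4364]
Step 6: x=[5.8710] v=[-3.6421]
Step 7: x=[5.1443] v=[-3.6336]
Step 8: x=[4.4620] v=[-3.4113]
Step 9: x=[3.8643] v=[-2.9884]
Step 10: x=[3.3864] v=[-2.3897]
Step 11: x=[3.0563] v=[-1.6504]
Step 12: x=[2.8935] v=[-0.8140]
Step 13: x=[2.9076] v=[0.0703]
First v>=0 after going negative at step 13, time=2.6000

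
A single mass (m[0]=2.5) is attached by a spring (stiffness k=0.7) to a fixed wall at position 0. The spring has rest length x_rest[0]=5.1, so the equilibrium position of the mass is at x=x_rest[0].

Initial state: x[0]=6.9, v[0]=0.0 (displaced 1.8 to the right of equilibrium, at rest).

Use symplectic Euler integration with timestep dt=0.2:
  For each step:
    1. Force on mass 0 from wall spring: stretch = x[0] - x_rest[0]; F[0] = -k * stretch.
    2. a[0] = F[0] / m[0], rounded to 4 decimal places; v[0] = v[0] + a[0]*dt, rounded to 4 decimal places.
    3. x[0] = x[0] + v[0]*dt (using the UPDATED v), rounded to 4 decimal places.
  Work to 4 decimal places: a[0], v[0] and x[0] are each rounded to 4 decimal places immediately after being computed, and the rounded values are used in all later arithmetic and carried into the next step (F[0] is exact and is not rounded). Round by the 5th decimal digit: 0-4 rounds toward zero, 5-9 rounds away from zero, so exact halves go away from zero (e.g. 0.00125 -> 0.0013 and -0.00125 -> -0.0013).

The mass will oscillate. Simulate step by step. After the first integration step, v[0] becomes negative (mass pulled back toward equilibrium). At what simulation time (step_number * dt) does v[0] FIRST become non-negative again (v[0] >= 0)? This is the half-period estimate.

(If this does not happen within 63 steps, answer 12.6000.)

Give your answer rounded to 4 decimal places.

Step 0: x=[6.9000] v=[0.0000]
Step 1: x=[6.8798] v=[-0.1008]
Step 2: x=[6.8397] v=[-0.2005]
Step 3: x=[6.7801] v=[-0.2979]
Step 4: x=[6.7017] v=[-0.3920]
Step 5: x=[6.6054] v=[-0.4817]
Step 6: x=[6.4922] v=[-0.5660]
Step 7: x=[6.3634] v=[-0.6440]
Step 8: x=[6.2204] v=[-0.7148]
Step 9: x=[6.0649] v=[-0.7775]
Step 10: x=[5.8986] v=[-0.8315]
Step 11: x=[5.7234] v=[-0.8762]
Step 12: x=[5.5412] v=[-0.9111]
Step 13: x=[5.3540] v=[-0.9358]
Step 14: x=[5.1640] v=[-0.9500]
Step 15: x=[4.9733] v=[-0.9536]
Step 16: x=[4.7840] v=[-0.9465]
Step 17: x=[4.5982] v=[-0.9288]
Step 18: x=[4.4181] v=[-0.9007]
Step 19: x=[4.2456] v=[-0.8625]
Step 20: x=[4.0827] v=[-0.8147]
Step 21: x=[3.9312] v=[-0.7577]
Step 22: x=[3.7928] v=[-0.6922]
Step 23: x=[3.6690] v=[-0.6190]
Step 24: x=[3.5612] v=[-0.5389]
Step 25: x=[3.4707] v=[-0.4527]
Step 26: x=[3.3984] v=[-0.3615]
Step 27: x=[3.3452] v=[-0.2662]
Step 28: x=[3.3116] v=[-0.1679]
Step 29: x=[3.2981] v=[-0.0677]
Step 30: x=[3.3047] v=[0.0332]
First v>=0 after going negative at step 30, time=6.0000

Answer: 6.0000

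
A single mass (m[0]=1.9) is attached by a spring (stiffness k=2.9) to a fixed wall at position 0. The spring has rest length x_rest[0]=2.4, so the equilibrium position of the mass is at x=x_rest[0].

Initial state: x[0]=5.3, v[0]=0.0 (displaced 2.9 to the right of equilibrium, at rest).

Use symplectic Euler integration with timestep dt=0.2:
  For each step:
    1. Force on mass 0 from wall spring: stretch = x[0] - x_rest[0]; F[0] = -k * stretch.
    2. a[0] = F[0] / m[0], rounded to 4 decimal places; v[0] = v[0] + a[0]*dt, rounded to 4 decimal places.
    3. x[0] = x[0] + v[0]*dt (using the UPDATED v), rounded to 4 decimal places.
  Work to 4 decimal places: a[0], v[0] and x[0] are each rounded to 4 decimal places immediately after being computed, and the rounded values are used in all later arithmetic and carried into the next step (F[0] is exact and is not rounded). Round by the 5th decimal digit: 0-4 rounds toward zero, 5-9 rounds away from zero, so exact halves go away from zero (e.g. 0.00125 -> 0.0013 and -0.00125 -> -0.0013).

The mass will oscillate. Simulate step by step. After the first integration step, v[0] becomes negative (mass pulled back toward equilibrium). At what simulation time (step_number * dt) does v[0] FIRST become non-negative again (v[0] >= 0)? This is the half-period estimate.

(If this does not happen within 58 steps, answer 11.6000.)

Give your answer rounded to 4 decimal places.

Step 0: x=[5.3000] v=[0.0000]
Step 1: x=[5.1229] v=[-0.8853]
Step 2: x=[4.7796] v=[-1.7165]
Step 3: x=[4.2910] v=[-2.4429]
Step 4: x=[3.6870] v=[-3.0202]
Step 5: x=[3.0044] v=[-3.4131]
Step 6: x=[2.2849] v=[-3.5976]
Step 7: x=[1.5724] v=[-3.5625]
Step 8: x=[0.9104] v=[-3.3099]
Step 9: x=[0.3394] v=[-2.8552]
Step 10: x=[-0.1058] v=[-2.2262]
Step 11: x=[-0.3981] v=[-1.4613]
Step 12: x=[-0.5195] v=[-0.6071]
Step 13: x=[-0.4627] v=[0.2841]
First v>=0 after going negative at step 13, time=2.6000

Answer: 2.6000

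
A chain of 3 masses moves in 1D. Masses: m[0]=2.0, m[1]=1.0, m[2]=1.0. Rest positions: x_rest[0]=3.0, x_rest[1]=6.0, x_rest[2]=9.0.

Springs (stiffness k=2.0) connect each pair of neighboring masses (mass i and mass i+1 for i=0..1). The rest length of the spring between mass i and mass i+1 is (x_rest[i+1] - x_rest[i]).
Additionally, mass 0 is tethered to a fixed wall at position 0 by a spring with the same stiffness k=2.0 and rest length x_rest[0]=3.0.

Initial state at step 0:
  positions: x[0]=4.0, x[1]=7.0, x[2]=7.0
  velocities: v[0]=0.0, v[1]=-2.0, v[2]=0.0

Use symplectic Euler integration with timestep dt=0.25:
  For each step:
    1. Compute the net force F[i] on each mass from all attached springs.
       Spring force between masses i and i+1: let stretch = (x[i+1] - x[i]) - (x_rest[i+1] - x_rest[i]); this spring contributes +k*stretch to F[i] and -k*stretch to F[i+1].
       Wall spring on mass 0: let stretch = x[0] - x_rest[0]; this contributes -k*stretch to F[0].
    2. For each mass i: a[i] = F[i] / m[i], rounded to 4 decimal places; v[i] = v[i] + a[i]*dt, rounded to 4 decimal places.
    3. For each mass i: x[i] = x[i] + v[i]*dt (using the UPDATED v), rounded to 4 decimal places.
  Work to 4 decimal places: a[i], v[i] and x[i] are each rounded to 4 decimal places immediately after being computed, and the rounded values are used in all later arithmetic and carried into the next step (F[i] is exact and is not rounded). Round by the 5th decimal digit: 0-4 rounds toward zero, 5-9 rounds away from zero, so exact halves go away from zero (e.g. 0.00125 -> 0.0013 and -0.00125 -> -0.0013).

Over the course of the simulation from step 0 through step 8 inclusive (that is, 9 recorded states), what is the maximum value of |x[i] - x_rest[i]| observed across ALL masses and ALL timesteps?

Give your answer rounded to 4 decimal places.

Step 0: x=[4.0000 7.0000 7.0000] v=[0.0000 -2.0000 0.0000]
Step 1: x=[3.9375 6.1250 7.3750] v=[-0.2500 -3.5000 1.5000]
Step 2: x=[3.7656 5.1328 7.9688] v=[-0.6875 -3.9688 2.3750]
Step 3: x=[3.4438 4.3242 8.5831] v=[-1.2871 -3.2344 2.4570]
Step 4: x=[2.9618 3.9379 9.0400] v=[-1.9280 -1.5452 1.8276]
Step 5: x=[2.3557 4.0674 9.2342] v=[-2.4244 0.5178 0.7766]
Step 6: x=[1.7094 4.6288 9.1575] v=[-2.5854 2.2454 -0.3068]
Step 7: x=[1.1387 5.3913 8.8897] v=[-2.2829 3.0501 -1.0712]
Step 8: x=[0.7626 6.0596 8.5596] v=[-1.5044 2.6730 -1.3204]
Max displacement = 2.2374

Answer: 2.2374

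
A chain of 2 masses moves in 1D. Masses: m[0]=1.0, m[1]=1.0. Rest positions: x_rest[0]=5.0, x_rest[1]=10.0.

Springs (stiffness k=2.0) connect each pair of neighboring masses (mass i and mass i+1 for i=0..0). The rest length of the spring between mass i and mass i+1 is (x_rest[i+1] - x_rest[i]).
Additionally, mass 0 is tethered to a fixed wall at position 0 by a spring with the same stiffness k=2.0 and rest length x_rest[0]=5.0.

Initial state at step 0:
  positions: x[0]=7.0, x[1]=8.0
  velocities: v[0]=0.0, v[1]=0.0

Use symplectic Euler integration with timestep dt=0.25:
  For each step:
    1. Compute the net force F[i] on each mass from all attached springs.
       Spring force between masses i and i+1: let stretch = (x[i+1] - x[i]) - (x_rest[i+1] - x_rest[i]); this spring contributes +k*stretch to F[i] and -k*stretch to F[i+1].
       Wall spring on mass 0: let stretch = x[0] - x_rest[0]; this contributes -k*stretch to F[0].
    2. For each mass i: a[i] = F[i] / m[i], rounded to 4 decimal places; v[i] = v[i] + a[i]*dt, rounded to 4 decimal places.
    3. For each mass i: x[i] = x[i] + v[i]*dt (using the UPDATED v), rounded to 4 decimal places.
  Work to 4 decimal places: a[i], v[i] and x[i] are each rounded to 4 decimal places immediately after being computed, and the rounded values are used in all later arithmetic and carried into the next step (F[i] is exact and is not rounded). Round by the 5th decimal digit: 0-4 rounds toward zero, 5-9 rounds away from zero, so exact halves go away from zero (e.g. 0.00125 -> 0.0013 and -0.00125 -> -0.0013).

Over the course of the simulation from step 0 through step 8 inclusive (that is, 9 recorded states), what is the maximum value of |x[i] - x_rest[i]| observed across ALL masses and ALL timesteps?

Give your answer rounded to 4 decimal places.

Answer: 2.5639

Derivation:
Step 0: x=[7.0000 8.0000] v=[0.0000 0.0000]
Step 1: x=[6.2500 8.5000] v=[-3.0000 2.0000]
Step 2: x=[5.0000 9.3438] v=[-5.0000 3.3750]
Step 3: x=[3.6680 10.2696] v=[-5.3281 3.7031]
Step 4: x=[2.7027 10.9952] v=[-3.8613 2.9023]
Step 5: x=[2.4361 11.3092] v=[-1.0664 1.2561]
Step 6: x=[2.9741 11.1391] v=[2.1521 -0.6805]
Step 7: x=[4.1610 10.5734] v=[4.7476 -2.2630]
Step 8: x=[5.6293 9.8311] v=[5.8733 -2.9692]
Max displacement = 2.5639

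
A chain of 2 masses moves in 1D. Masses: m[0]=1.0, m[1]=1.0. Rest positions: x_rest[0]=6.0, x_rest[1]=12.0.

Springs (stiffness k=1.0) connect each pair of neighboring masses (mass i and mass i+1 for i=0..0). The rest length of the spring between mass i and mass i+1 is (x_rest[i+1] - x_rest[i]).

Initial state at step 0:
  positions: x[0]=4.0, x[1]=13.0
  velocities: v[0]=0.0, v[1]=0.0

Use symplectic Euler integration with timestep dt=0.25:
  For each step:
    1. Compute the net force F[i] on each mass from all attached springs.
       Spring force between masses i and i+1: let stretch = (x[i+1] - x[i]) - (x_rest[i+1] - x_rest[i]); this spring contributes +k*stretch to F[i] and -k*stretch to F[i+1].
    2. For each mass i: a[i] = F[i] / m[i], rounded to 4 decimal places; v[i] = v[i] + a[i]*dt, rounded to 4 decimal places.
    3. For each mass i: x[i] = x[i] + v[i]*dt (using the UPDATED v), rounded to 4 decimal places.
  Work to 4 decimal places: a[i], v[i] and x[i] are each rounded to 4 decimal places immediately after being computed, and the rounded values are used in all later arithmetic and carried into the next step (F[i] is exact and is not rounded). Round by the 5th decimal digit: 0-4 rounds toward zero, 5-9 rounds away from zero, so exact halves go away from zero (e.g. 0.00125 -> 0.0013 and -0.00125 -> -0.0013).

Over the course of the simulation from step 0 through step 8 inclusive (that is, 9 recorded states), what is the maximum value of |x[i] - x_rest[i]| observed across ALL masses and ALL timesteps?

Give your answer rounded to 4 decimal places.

Answer: 2.0129

Derivation:
Step 0: x=[4.0000 13.0000] v=[0.0000 0.0000]
Step 1: x=[4.1875 12.8125] v=[0.7500 -0.7500]
Step 2: x=[4.5391 12.4609] v=[1.4063 -1.4063]
Step 3: x=[5.0108 11.9892] v=[1.8868 -1.8868]
Step 4: x=[5.5437 11.4564] v=[2.1314 -2.1314]
Step 5: x=[6.0711 10.9290] v=[2.1096 -2.1096]
Step 6: x=[6.5271 10.4730] v=[1.8241 -1.8241]
Step 7: x=[6.8548 10.1454] v=[1.3106 -1.3106]
Step 8: x=[7.0131 9.9871] v=[0.6333 -0.6333]
Max displacement = 2.0129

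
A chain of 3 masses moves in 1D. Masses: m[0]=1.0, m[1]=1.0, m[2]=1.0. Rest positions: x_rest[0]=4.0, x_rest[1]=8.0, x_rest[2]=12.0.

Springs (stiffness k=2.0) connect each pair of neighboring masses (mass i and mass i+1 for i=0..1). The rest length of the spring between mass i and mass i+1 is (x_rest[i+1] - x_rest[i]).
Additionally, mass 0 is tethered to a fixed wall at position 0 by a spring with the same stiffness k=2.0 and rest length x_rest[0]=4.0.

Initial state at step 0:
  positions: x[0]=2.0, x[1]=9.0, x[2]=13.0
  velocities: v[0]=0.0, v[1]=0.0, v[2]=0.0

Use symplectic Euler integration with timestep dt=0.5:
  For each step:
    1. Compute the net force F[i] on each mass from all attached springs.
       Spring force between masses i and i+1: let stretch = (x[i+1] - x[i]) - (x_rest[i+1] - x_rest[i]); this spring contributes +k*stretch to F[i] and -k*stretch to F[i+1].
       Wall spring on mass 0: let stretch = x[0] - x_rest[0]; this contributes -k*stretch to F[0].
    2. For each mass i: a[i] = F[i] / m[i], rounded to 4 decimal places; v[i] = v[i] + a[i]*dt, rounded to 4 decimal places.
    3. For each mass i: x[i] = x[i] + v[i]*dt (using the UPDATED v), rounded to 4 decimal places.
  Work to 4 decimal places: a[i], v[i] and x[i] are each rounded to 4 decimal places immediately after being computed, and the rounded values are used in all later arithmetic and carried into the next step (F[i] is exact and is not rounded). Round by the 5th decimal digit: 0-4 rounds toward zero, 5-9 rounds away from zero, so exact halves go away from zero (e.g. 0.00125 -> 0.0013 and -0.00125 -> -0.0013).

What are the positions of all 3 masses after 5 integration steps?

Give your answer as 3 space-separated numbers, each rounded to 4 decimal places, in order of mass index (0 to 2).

Step 0: x=[2.0000 9.0000 13.0000] v=[0.0000 0.0000 0.0000]
Step 1: x=[4.5000 7.5000 13.0000] v=[5.0000 -3.0000 0.0000]
Step 2: x=[6.2500 7.2500 12.2500] v=[3.5000 -0.5000 -1.5000]
Step 3: x=[5.3750 9.0000 11.0000] v=[-1.7500 3.5000 -2.5000]
Step 4: x=[3.6250 9.9375 10.7500] v=[-3.5000 1.8750 -0.5000]
Step 5: x=[3.2188 8.1250 12.0938] v=[-0.8125 -3.6250 2.6875]

Answer: 3.2188 8.1250 12.0938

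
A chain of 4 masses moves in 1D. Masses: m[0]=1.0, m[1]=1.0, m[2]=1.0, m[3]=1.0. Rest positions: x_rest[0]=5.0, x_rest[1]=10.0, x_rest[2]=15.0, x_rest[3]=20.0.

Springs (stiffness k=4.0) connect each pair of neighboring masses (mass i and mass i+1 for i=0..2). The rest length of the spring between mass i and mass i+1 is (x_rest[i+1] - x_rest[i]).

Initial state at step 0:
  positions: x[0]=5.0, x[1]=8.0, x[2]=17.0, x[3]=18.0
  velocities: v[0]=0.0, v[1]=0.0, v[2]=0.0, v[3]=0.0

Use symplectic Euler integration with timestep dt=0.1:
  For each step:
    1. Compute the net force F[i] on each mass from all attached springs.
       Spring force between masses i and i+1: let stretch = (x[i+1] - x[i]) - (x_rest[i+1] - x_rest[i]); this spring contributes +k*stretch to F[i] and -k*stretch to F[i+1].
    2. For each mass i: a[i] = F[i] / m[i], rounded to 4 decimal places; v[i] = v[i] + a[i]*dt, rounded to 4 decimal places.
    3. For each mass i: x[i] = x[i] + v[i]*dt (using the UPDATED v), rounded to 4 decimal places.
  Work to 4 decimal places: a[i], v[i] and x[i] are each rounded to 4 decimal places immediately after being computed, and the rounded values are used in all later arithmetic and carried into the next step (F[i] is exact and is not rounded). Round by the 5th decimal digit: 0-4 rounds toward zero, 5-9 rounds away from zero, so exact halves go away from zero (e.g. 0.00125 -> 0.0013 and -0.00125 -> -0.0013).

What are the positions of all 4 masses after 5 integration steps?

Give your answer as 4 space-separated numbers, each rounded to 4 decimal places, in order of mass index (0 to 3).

Answer: 4.1968 10.5017 13.5084 19.7933

Derivation:
Step 0: x=[5.0000 8.0000 17.0000 18.0000] v=[0.0000 0.0000 0.0000 0.0000]
Step 1: x=[4.9200 8.2400 16.6800 18.1600] v=[-0.8000 2.4000 -3.2000 1.6000]
Step 2: x=[4.7728 8.6848 16.0816 18.4608] v=[-1.4720 4.4480 -5.9840 3.0080]
Step 3: x=[4.5821 9.2690 15.2825 18.8664] v=[-1.9072 5.8419 -7.9910 4.0563]
Step 4: x=[4.3789 9.9063 14.3862 19.3287] v=[-2.0324 6.3725 -8.9628 4.6227]
Step 5: x=[4.1968 10.5017 13.5084 19.7933] v=[-1.8214 5.9535 -8.7778 4.6457]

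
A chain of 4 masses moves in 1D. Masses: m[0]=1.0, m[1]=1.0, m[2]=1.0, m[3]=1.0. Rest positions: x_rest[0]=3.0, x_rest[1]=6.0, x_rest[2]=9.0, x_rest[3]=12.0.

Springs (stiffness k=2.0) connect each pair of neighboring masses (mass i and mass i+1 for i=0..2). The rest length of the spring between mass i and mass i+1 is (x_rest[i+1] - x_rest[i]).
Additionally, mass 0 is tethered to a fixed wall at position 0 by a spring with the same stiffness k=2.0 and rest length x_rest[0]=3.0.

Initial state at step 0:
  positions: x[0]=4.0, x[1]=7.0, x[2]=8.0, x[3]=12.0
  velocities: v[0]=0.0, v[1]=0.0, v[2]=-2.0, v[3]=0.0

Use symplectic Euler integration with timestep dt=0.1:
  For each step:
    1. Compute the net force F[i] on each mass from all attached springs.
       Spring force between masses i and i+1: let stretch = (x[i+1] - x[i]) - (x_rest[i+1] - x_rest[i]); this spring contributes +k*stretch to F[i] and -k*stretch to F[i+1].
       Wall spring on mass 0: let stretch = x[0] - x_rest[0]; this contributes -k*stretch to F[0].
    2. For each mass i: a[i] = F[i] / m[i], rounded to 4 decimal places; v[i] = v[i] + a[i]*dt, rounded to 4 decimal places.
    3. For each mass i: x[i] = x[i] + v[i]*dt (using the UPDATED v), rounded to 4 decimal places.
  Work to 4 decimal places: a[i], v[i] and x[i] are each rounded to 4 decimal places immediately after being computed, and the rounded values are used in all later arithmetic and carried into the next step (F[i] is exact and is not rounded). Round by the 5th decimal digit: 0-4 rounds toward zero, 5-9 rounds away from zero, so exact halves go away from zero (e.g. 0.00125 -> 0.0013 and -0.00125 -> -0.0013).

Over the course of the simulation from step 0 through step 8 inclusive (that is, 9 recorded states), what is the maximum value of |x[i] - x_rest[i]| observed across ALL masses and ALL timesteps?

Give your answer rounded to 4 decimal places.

Step 0: x=[4.0000 7.0000 8.0000 12.0000] v=[0.0000 0.0000 -2.0000 0.0000]
Step 1: x=[3.9800 6.9600 7.8600 11.9800] v=[-0.2000 -0.4000 -1.4000 -0.2000]
Step 2: x=[3.9400 6.8784 7.7844 11.9376] v=[-0.4000 -0.8160 -0.7560 -0.4240]
Step 3: x=[3.8800 6.7562 7.7737 11.8721] v=[-0.6003 -1.2225 -0.1066 -0.6546]
Step 4: x=[3.7999 6.5968 7.8247 11.7847] v=[-0.8011 -1.5942 0.5096 -0.8743]
Step 5: x=[3.6997 6.4060 7.9303 11.6781] v=[-1.0017 -1.9080 1.0560 -1.0663]
Step 6: x=[3.5797 6.1916 8.0804 11.5565] v=[-1.2004 -2.1444 1.5007 -1.2159]
Step 7: x=[3.4403 5.9627 8.2622 11.4254] v=[-1.3940 -2.2890 1.8182 -1.3111]
Step 8: x=[3.2825 5.7293 8.4613 11.2910] v=[-1.5776 -2.3336 1.9909 -1.3437]
Max displacement = 1.2263

Answer: 1.2263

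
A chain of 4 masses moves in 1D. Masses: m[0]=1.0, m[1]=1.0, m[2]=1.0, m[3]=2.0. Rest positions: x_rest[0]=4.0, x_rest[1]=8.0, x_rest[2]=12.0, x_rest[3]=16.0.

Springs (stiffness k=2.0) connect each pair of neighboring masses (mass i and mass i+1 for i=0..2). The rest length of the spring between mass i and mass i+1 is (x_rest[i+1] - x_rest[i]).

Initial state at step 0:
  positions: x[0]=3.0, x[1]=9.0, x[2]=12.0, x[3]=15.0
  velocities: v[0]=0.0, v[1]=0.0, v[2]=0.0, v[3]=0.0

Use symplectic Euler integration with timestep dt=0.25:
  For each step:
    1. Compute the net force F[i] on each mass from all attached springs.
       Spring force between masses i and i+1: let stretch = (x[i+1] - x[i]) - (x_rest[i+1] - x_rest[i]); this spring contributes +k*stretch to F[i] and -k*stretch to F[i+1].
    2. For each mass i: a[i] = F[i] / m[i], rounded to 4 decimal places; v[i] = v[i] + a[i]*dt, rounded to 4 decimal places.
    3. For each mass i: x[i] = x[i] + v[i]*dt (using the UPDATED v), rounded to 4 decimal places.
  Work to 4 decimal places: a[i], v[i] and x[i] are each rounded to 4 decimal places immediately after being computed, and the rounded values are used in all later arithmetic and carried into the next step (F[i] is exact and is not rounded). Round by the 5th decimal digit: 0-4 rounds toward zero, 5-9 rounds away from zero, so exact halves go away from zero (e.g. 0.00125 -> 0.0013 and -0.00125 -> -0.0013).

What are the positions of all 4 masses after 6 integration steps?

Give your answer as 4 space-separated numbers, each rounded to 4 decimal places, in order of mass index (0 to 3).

Answer: 4.5486 6.7439 10.8648 15.9216

Derivation:
Step 0: x=[3.0000 9.0000 12.0000 15.0000] v=[0.0000 0.0000 0.0000 0.0000]
Step 1: x=[3.2500 8.6250 12.0000 15.0625] v=[1.0000 -1.5000 0.0000 0.2500]
Step 2: x=[3.6719 8.0000 11.9609 15.1836] v=[1.6875 -2.5000 -0.1563 0.4844]
Step 3: x=[4.1348 7.3291 11.8296 15.3533] v=[1.8516 -2.6836 -0.5254 0.6787]
Step 4: x=[4.4970 6.8215 11.5762 15.5528] v=[1.4488 -2.0305 -1.0138 0.7978]
Step 5: x=[4.6498 6.6177 11.2255 15.7537] v=[0.6111 -0.8154 -1.4029 0.8037]
Step 6: x=[4.5486 6.7439 10.8648 15.9216] v=[-0.4050 0.5046 -1.4427 0.6717]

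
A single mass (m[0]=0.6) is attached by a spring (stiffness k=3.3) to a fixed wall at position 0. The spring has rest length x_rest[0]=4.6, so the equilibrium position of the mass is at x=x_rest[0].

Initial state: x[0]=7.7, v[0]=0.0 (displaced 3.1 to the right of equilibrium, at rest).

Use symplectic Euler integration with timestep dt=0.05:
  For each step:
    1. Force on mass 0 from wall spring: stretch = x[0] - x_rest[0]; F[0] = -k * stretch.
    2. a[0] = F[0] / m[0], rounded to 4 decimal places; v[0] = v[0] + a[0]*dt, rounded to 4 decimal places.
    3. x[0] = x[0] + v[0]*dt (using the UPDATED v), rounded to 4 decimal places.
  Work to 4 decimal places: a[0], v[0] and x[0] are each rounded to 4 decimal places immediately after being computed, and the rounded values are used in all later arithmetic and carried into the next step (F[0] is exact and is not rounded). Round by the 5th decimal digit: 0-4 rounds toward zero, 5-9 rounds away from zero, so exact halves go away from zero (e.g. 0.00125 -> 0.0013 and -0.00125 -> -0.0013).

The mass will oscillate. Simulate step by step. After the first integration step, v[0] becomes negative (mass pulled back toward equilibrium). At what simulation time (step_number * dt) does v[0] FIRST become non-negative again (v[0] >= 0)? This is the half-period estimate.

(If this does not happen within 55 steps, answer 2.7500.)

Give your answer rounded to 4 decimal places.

Answer: 1.3500

Derivation:
Step 0: x=[7.7000] v=[0.0000]
Step 1: x=[7.6574] v=[-0.8525]
Step 2: x=[7.5727] v=[-1.6933]
Step 3: x=[7.4472] v=[-2.5108]
Step 4: x=[7.2825] v=[-3.2938]
Step 5: x=[7.0809] v=[-4.0315]
Step 6: x=[6.8452] v=[-4.7138]
Step 7: x=[6.5786] v=[-5.3312]
Step 8: x=[6.2848] v=[-5.8753]
Step 9: x=[5.9679] v=[-6.3386]
Step 10: x=[5.6322] v=[-6.7148]
Step 11: x=[5.2823] v=[-6.9987]
Step 12: x=[4.9230] v=[-7.1863]
Step 13: x=[4.5592] v=[-7.2751]
Step 14: x=[4.1960] v=[-7.2639]
Step 15: x=[3.8384] v=[-7.1528]
Step 16: x=[3.4912] v=[-6.9434]
Step 17: x=[3.1593] v=[-6.6385]
Step 18: x=[2.8472] v=[-6.2423]
Step 19: x=[2.5592] v=[-5.7603]
Step 20: x=[2.2992] v=[-5.1991]
Step 21: x=[2.0709] v=[-4.5664]
Step 22: x=[1.8774] v=[-3.8709]
Step 23: x=[1.7213] v=[-3.1222]
Step 24: x=[1.6048] v=[-2.3306]
Step 25: x=[1.5295] v=[-1.5069]
Step 26: x=[1.4964] v=[-0.6625]
Step 27: x=[1.5060] v=[0.1910]
First v>=0 after going negative at step 27, time=1.3500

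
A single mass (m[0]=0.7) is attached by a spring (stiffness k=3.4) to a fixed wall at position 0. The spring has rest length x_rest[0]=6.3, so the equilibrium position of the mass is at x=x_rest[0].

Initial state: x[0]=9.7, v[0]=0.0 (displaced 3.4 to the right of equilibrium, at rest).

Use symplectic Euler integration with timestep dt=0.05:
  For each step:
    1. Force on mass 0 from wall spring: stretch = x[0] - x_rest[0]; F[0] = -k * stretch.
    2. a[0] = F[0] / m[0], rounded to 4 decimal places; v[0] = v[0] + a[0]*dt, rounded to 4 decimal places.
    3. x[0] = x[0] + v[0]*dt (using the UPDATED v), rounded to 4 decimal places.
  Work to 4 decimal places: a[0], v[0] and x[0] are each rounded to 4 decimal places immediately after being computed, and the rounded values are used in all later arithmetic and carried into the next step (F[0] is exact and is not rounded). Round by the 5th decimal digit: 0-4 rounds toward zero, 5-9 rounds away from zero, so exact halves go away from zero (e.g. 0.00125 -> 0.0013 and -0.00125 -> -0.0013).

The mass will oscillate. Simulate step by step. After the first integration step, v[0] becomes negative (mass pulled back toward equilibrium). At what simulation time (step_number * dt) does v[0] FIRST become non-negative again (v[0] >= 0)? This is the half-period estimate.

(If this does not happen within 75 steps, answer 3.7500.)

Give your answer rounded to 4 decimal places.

Answer: 1.4500

Derivation:
Step 0: x=[9.7000] v=[0.0000]
Step 1: x=[9.6587] v=[-0.8257]
Step 2: x=[9.5766] v=[-1.6414]
Step 3: x=[9.4547] v=[-2.4371]
Step 4: x=[9.2945] v=[-3.2032]
Step 5: x=[9.0980] v=[-3.9304]
Step 6: x=[8.8675] v=[-4.6099]
Step 7: x=[8.6058] v=[-5.2334]
Step 8: x=[8.3161] v=[-5.7934]
Step 9: x=[8.0020] v=[-6.2830]
Step 10: x=[7.6672] v=[-6.6963]
Step 11: x=[7.3158] v=[-7.0283]
Step 12: x=[6.9521] v=[-7.2750]
Step 13: x=[6.5804] v=[-7.4334]
Step 14: x=[6.2053] v=[-7.5015]
Step 15: x=[5.8314] v=[-7.4785]
Step 16: x=[5.4632] v=[-7.3647]
Step 17: x=[5.1051] v=[-7.1615]
Step 18: x=[4.7615] v=[-6.8713]
Step 19: x=[4.4366] v=[-6.4977]
Step 20: x=[4.1343] v=[-6.0452]
Step 21: x=[3.8583] v=[-5.5192]
Step 22: x=[3.6120] v=[-4.9262]
Step 23: x=[3.3983] v=[-4.2734]
Step 24: x=[3.2199] v=[-3.5687]
Step 25: x=[3.0789] v=[-2.8207]
Step 26: x=[2.9770] v=[-2.0384]
Step 27: x=[2.9154] v=[-1.2314]
Step 28: x=[2.8949] v=[-0.4094]
Step 29: x=[2.9158] v=[0.4176]
First v>=0 after going negative at step 29, time=1.4500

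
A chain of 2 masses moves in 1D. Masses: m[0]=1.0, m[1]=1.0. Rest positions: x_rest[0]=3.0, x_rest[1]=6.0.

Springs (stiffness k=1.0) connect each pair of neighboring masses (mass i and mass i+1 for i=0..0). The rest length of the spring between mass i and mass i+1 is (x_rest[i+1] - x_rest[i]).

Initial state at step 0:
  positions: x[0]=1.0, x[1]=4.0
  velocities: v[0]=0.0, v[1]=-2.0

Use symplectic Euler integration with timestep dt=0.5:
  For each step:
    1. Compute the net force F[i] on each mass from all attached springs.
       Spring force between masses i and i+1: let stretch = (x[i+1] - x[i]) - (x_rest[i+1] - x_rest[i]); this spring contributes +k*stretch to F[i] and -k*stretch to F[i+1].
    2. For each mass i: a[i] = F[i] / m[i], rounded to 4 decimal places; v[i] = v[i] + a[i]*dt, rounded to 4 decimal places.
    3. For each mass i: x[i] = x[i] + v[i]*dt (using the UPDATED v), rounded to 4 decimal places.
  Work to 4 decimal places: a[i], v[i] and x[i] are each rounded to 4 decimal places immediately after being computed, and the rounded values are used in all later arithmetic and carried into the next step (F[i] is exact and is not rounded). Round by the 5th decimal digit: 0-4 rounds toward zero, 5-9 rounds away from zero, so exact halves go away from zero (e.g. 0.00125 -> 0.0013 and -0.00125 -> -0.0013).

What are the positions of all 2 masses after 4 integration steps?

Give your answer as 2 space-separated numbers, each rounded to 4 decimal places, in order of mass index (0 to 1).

Answer: -0.8125 1.8125

Derivation:
Step 0: x=[1.0000 4.0000] v=[0.0000 -2.0000]
Step 1: x=[1.0000 3.0000] v=[0.0000 -2.0000]
Step 2: x=[0.7500 2.2500] v=[-0.5000 -1.5000]
Step 3: x=[0.1250 1.8750] v=[-1.2500 -0.7500]
Step 4: x=[-0.8125 1.8125] v=[-1.8750 -0.1250]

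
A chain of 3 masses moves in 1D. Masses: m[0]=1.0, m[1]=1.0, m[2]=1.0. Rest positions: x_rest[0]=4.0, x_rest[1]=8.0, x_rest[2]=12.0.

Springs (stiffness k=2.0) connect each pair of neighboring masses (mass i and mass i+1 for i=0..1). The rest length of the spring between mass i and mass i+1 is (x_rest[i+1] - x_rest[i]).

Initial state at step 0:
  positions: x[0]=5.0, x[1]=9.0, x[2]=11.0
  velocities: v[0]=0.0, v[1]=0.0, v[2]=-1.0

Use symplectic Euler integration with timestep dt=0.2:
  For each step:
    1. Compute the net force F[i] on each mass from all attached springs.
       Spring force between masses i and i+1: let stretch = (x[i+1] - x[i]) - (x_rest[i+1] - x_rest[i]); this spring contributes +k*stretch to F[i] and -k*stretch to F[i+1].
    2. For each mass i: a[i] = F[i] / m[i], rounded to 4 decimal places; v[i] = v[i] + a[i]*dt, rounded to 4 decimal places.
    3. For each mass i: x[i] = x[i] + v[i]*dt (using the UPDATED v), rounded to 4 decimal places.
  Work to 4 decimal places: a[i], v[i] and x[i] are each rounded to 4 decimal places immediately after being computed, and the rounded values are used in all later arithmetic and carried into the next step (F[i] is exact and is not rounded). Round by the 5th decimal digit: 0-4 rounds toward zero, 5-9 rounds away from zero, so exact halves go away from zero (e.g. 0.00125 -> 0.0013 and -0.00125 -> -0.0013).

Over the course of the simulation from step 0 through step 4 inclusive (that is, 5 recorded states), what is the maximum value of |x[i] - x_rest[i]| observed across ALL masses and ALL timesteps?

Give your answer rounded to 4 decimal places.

Answer: 1.0400

Derivation:
Step 0: x=[5.0000 9.0000 11.0000] v=[0.0000 0.0000 -1.0000]
Step 1: x=[5.0000 8.8400 10.9600] v=[0.0000 -0.8000 -0.2000]
Step 2: x=[4.9872 8.5424 11.0704] v=[-0.0640 -1.4880 0.5520]
Step 3: x=[4.9388 8.1626 11.2986] v=[-0.2419 -1.8989 1.1408]
Step 4: x=[4.8283 7.7758 11.5959] v=[-0.5524 -1.9340 1.4864]
Max displacement = 1.0400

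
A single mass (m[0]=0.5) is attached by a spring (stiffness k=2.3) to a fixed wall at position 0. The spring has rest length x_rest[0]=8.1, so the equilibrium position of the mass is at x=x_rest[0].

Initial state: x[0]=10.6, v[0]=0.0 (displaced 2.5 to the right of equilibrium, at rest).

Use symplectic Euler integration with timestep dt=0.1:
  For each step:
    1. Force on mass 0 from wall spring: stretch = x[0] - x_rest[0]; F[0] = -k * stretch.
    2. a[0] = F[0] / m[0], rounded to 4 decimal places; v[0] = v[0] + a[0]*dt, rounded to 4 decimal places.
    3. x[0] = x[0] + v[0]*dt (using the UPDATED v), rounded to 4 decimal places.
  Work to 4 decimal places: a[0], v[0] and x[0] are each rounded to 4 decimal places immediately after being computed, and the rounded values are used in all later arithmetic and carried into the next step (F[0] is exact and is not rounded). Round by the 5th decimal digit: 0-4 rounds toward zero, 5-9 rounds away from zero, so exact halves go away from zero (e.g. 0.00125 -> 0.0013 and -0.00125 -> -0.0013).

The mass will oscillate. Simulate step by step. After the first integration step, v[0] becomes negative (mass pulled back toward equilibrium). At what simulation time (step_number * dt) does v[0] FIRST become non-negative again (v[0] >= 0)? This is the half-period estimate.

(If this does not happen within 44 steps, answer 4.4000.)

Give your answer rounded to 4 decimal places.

Step 0: x=[10.6000] v=[0.0000]
Step 1: x=[10.4850] v=[-1.1500]
Step 2: x=[10.2603] v=[-2.2471]
Step 3: x=[9.9362] v=[-3.2408]
Step 4: x=[9.5277] v=[-4.0855]
Step 5: x=[9.0535] v=[-4.7422]
Step 6: x=[8.5354] v=[-5.1808]
Step 7: x=[7.9973] v=[-5.3811]
Step 8: x=[7.4639] v=[-5.3339]
Step 9: x=[6.9598] v=[-5.0413]
Step 10: x=[6.5081] v=[-4.5168]
Step 11: x=[6.1297] v=[-3.7845]
Step 12: x=[5.8419] v=[-2.8782]
Step 13: x=[5.6580] v=[-1.8395]
Step 14: x=[5.5864] v=[-0.7162]
Step 15: x=[5.6304] v=[0.4401]
First v>=0 after going negative at step 15, time=1.5000

Answer: 1.5000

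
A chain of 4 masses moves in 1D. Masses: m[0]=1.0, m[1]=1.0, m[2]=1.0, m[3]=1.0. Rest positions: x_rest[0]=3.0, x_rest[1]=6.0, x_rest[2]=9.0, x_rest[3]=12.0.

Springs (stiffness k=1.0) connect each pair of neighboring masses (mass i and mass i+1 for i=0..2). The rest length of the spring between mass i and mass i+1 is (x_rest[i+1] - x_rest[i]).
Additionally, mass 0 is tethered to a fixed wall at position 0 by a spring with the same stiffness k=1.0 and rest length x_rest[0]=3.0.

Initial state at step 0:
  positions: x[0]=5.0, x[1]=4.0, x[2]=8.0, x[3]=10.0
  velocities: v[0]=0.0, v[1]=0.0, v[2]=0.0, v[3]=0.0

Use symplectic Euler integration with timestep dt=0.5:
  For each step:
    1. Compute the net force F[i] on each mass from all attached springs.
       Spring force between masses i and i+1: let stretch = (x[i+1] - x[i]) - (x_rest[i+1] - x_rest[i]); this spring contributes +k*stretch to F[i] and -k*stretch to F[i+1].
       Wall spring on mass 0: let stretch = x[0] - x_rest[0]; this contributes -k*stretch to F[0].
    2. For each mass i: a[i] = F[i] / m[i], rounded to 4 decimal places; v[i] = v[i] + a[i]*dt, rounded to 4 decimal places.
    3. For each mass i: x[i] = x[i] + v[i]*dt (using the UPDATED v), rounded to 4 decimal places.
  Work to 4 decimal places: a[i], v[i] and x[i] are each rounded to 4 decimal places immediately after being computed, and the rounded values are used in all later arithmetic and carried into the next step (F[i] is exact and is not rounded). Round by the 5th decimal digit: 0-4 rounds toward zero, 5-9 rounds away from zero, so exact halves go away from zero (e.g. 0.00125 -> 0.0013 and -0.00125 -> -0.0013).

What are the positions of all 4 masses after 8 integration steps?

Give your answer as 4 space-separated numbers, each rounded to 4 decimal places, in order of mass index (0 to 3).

Step 0: x=[5.0000 4.0000 8.0000 10.0000] v=[0.0000 0.0000 0.0000 0.0000]
Step 1: x=[3.5000 5.2500 7.5000 10.2500] v=[-3.0000 2.5000 -1.0000 0.5000]
Step 2: x=[1.5625 6.6250 7.1250 10.5625] v=[-3.8750 2.7500 -0.7500 0.6250]
Step 3: x=[0.5000 6.8594 7.4844 10.7657] v=[-2.1250 0.4688 0.7188 0.4063]
Step 4: x=[0.9024 5.6602 8.5079 10.8986] v=[0.8047 -2.3984 2.0470 0.2657]
Step 5: x=[2.2686 3.9835 9.4172 11.1838] v=[2.7324 -3.3535 1.8185 0.5704]
Step 6: x=[3.4964 3.2365 9.4097 11.7774] v=[2.4556 -1.4941 -0.0151 1.1871]
Step 7: x=[3.7852 4.0978 8.4508 12.5291] v=[0.5775 1.7225 -1.9179 1.5033]
Step 8: x=[3.2058 5.9692 7.4232 13.0112] v=[-1.1588 3.7427 -2.0553 0.9642]

Answer: 3.2058 5.9692 7.4232 13.0112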